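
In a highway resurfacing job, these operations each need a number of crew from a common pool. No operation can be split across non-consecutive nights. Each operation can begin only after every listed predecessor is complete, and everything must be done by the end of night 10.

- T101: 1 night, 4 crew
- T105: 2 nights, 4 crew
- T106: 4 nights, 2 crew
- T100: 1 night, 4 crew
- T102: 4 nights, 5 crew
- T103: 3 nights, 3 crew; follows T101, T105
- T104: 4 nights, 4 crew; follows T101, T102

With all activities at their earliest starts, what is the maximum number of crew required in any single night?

Early-start schedule: T101@1, T105@1, T106@1, T100@1, T102@1, T103@3, T104@5.
Load per night: night 1: 19, night 2: 11, night 3: 10, night 4: 10, night 5: 7, night 6: 4, night 7: 4, night 8: 4, night 9: 0, night 10: 0.
Peak is 19.

19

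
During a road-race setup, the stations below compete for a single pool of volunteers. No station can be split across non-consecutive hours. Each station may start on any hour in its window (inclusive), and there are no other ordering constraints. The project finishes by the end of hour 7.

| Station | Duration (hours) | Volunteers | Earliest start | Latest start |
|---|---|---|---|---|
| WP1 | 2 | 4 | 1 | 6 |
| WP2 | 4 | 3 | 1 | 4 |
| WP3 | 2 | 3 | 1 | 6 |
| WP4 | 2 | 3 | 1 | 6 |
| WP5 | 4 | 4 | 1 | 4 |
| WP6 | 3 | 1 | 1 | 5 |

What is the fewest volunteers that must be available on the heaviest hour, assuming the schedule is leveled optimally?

Early-start (WP1@1, WP2@1, WP3@1, WP4@1, WP5@1, WP6@1) gives peak 18: h1:18  h2:18  h3:8  h4:7  h5:0  h6:0  h7:0.
Shift WP2→3, WP3→5, WP4→5.
Schedule WP1@1, WP2@3, WP3@5, WP4@5, WP5@1, WP6@1: h1:9  h2:9  h3:8  h4:7  h5:9  h6:9  h7:0 — peak 9.

9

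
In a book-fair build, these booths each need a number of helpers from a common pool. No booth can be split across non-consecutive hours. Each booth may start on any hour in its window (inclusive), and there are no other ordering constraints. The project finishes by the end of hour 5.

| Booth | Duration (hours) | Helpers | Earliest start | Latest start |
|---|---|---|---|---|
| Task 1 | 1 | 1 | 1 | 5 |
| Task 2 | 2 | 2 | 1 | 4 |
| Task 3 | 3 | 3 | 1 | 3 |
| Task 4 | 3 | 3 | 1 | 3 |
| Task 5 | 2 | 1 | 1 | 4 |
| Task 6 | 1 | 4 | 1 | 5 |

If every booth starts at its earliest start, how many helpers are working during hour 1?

At early start, hour 1 has: Task 1, Task 2, Task 3, Task 4, Task 5, Task 6.
Demand: 1 + 2 + 3 + 3 + 1 + 4 = 14.

14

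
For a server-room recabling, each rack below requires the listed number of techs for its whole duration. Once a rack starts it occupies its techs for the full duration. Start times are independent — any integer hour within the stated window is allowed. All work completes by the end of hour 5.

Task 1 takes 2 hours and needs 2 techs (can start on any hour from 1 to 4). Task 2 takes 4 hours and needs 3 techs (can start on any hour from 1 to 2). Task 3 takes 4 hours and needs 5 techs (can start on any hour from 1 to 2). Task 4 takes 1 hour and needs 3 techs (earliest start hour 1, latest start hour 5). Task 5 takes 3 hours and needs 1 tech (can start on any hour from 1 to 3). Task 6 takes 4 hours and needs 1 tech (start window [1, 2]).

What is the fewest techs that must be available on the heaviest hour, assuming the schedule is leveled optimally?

Early-start (Task 1@1, Task 2@1, Task 3@1, Task 4@1, Task 5@1, Task 6@1) gives peak 15: h1:15  h2:12  h3:10  h4:9  h5:0.
Shift Task 4→5, Task 5→3.
Schedule Task 1@1, Task 2@1, Task 3@1, Task 4@5, Task 5@3, Task 6@1: h1:11  h2:11  h3:10  h4:10  h5:4 — peak 11.

11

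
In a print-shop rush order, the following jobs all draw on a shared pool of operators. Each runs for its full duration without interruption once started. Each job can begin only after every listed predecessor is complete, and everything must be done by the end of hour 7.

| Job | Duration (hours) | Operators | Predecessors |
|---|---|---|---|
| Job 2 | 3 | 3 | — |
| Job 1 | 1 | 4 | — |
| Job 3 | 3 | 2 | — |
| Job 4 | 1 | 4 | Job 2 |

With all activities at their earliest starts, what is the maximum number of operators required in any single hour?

9

Early-start schedule: Job 2@1, Job 1@1, Job 3@1, Job 4@4.
Load per hour: hour 1: 9, hour 2: 5, hour 3: 5, hour 4: 4, hour 5: 0, hour 6: 0, hour 7: 0.
Peak is 9.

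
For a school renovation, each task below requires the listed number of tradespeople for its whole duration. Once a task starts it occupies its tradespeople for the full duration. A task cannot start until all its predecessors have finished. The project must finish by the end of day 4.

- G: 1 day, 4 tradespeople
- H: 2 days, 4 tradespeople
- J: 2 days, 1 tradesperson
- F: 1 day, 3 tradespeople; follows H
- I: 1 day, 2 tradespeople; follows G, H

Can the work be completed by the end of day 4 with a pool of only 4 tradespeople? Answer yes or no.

Total tradesperson-days = 19; over 4 days the average is 19/4 > 4, so some day must exceed 4.

no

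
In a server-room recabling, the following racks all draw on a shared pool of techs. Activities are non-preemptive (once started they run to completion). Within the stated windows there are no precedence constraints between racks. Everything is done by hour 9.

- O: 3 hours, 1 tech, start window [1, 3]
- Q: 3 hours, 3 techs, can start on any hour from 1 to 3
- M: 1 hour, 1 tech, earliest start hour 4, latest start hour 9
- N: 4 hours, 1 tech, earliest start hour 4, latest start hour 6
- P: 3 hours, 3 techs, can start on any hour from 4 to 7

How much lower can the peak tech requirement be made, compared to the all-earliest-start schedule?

1

Early-start peak: h1:4  h2:4  h3:4  h4:5  h5:4  h6:4  h7:1  h8:0  h9:0 ⇒ 5.
Leveled (O@1, Q@1, M@4, N@4, P@5): h1:4  h2:4  h3:4  h4:2  h5:4  h6:4  h7:4  h8:0  h9:0 ⇒ 4.
Reduction 5 − 4 = 1.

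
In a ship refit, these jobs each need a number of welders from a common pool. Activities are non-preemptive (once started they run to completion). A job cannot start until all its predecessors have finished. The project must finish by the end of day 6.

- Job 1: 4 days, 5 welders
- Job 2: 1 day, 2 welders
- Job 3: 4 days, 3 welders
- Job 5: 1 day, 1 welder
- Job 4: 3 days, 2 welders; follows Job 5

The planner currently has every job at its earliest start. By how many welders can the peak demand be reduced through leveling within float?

1

Early-start peak: d1:11  d2:10  d3:10  d4:10  d5:0  d6:0 ⇒ 11.
Leveled (Job 1@1, Job 2@1, Job 3@1, Job 5@2, Job 4@3): d1:10  d2:9  d3:10  d4:10  d5:2  d6:0 ⇒ 10.
Reduction 11 − 10 = 1.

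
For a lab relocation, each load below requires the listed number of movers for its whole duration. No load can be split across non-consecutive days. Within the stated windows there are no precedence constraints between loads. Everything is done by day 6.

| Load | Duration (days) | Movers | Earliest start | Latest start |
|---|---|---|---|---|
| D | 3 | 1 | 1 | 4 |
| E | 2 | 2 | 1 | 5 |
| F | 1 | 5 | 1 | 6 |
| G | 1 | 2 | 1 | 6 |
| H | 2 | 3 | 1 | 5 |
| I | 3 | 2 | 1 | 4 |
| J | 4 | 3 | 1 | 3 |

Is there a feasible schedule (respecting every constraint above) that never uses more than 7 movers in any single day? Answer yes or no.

yes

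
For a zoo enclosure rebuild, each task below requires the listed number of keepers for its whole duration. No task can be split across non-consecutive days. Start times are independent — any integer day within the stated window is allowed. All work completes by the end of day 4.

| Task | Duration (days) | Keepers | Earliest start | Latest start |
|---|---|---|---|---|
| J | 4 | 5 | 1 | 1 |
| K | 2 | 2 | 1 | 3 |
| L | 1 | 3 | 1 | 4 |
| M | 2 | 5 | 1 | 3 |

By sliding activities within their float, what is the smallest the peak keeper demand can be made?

Early-start (J@1, K@1, L@1, M@1) gives peak 15: d1:15  d2:12  d3:5  d4:5.
Shift M→3.
Schedule J@1, K@1, L@1, M@3: d1:10  d2:7  d3:10  d4:10 — peak 10.
Total keeper-days = 37 over 4 days ⇒ peak ≥ ⌈37/4⌉ = 10, so 10 is optimal.

10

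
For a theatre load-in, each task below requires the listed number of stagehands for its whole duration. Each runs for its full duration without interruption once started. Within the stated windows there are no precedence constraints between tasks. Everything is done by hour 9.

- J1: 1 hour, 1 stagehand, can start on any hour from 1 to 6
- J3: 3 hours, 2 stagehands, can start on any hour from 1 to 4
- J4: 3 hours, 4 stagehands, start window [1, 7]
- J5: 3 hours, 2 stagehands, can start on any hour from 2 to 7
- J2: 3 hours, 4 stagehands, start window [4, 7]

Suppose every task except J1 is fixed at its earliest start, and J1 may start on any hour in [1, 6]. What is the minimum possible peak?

8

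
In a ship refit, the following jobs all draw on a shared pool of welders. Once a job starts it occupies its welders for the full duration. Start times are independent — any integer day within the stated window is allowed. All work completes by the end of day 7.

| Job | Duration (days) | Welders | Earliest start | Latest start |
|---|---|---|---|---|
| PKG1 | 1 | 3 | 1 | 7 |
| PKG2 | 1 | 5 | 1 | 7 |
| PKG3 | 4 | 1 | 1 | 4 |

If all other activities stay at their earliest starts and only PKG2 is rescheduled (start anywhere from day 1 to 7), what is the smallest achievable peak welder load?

PKG2@1: d1:9  d2:1  d3:1  d4:1  d5:0  d6:0  d7:0 → peak 9
PKG2@2: d1:4  d2:6  d3:1  d4:1  d5:0  d6:0  d7:0 → peak 6
PKG2@3: d1:4  d2:1  d3:6  d4:1  d5:0  d6:0  d7:0 → peak 6
PKG2@4: d1:4  d2:1  d3:1  d4:6  d5:0  d6:0  d7:0 → peak 6
PKG2@5: d1:4  d2:1  d3:1  d4:1  d5:5  d6:0  d7:0 → peak 5
PKG2@6: d1:4  d2:1  d3:1  d4:1  d5:0  d6:5  d7:0 → peak 5
PKG2@7: d1:4  d2:1  d3:1  d4:1  d5:0  d6:0  d7:5 → peak 5
Best is PKG2@5, peak 5.

5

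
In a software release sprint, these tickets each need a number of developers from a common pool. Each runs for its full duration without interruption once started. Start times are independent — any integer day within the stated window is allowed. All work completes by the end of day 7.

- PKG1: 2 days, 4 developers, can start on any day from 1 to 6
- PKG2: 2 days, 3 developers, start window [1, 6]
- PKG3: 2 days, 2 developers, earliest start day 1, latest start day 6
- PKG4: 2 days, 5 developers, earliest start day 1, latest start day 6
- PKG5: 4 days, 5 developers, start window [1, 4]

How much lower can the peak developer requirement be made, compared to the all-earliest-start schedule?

Early-start peak: d1:19  d2:19  d3:5  d4:5  d5:0  d6:0  d7:0 ⇒ 19.
Leveled (PKG1@1, PKG2@3, PKG3@5, PKG4@1, PKG5@3): d1:9  d2:9  d3:8  d4:8  d5:7  d6:7  d7:0 ⇒ 9.
Reduction 19 − 9 = 10.

10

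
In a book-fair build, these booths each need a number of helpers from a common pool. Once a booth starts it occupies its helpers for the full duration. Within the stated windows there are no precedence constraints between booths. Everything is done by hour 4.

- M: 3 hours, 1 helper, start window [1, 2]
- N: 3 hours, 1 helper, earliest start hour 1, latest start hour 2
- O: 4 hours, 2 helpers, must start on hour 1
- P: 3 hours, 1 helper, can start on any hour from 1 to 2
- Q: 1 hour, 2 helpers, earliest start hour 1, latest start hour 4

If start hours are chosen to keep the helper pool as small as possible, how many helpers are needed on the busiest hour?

5

Early-start (M@1, N@1, O@1, P@1, Q@1) gives peak 7: h1:7  h2:5  h3:5  h4:2.
Shift Q→4.
Schedule M@1, N@1, O@1, P@1, Q@4: h1:5  h2:5  h3:5  h4:4 — peak 5.
Total helper-hours = 19 over 4 hours ⇒ peak ≥ ⌈19/4⌉ = 5, so 5 is optimal.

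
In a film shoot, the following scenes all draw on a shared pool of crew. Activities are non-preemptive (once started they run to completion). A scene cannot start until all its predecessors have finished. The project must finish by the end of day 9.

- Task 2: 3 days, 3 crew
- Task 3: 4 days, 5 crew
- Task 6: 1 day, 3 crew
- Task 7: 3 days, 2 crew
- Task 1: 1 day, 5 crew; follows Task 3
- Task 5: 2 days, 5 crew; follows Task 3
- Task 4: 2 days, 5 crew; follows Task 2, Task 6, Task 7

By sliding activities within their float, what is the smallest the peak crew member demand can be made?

Early-start (Task 2@1, Task 3@1, Task 6@1, Task 7@1, Task 1@5, Task 5@5, Task 4@4) gives peak 15: d1:13  d2:10  d3:10  d4:10  d5:15  d6:5  d7:0  d8:0  d9:0.
Shift Task 6→4, Task 7→5, Task 5→6, Task 4→8.
Schedule Task 2@1, Task 3@1, Task 6@4, Task 7@5, Task 1@5, Task 5@6, Task 4@8: d1:8  d2:8  d3:8  d4:8  d5:7  d6:7  d7:7  d8:5  d9:5 — peak 8.

8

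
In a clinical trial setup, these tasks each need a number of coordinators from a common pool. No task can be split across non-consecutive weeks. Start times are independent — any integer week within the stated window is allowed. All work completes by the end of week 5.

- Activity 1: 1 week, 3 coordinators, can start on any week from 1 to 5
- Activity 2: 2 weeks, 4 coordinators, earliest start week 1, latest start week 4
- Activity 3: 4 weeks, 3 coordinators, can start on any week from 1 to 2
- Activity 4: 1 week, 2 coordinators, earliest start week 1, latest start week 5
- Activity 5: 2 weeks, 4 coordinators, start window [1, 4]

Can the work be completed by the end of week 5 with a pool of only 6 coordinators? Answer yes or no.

Total coordinator-weeks = 33; over 5 weeks the average is 33/5 > 6, so some week must exceed 6.

no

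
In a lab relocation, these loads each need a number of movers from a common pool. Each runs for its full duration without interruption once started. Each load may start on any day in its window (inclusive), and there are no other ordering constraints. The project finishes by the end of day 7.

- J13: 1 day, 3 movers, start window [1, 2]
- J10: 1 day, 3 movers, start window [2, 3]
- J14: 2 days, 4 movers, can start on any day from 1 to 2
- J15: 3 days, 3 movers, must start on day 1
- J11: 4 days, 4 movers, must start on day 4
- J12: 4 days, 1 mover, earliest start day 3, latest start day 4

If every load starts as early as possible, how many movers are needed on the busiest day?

10

Early-start schedule: J13@1, J10@2, J14@1, J15@1, J11@4, J12@3.
Load per day: day 1: 10, day 2: 10, day 3: 4, day 4: 5, day 5: 5, day 6: 5, day 7: 4.
Peak is 10.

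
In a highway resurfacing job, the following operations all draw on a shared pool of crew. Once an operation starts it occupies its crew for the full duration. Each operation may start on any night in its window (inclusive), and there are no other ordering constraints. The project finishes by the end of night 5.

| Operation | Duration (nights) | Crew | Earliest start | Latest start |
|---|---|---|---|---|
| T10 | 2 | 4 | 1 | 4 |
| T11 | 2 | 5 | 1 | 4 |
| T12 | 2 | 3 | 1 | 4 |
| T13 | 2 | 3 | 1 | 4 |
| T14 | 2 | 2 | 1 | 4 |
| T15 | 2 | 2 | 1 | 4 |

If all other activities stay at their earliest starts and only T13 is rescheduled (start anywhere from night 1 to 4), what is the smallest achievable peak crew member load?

16

T13@1: n1:19  n2:19  n3:0  n4:0  n5:0 → peak 19
T13@2: n1:16  n2:19  n3:3  n4:0  n5:0 → peak 19
T13@3: n1:16  n2:16  n3:3  n4:3  n5:0 → peak 16
T13@4: n1:16  n2:16  n3:0  n4:3  n5:3 → peak 16
Best is T13@3, peak 16.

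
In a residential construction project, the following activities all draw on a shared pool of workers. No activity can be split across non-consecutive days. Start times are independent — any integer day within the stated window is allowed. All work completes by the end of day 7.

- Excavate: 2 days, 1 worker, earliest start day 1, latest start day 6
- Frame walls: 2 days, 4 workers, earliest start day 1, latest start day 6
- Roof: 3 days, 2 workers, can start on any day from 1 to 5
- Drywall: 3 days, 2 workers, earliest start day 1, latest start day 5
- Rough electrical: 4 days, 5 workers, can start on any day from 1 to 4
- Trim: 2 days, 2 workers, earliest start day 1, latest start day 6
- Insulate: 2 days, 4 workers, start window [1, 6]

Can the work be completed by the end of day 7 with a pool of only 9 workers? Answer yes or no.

yes

Schedule Excavate@1, Frame walls@1, Roof@1, Drywall@1, Rough electrical@3, Trim@4, Insulate@6: d1:9  d2:9  d3:9  d4:7  d5:7  d6:9  d7:4 — peak 9 ≤ 9.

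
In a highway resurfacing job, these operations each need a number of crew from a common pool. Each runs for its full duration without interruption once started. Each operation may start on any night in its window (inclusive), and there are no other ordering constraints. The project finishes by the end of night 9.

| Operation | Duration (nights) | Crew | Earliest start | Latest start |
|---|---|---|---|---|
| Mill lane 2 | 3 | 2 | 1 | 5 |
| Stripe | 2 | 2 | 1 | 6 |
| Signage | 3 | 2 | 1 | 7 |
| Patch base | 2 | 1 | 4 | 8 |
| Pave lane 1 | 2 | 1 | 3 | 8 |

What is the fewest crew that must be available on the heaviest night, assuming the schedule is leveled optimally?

3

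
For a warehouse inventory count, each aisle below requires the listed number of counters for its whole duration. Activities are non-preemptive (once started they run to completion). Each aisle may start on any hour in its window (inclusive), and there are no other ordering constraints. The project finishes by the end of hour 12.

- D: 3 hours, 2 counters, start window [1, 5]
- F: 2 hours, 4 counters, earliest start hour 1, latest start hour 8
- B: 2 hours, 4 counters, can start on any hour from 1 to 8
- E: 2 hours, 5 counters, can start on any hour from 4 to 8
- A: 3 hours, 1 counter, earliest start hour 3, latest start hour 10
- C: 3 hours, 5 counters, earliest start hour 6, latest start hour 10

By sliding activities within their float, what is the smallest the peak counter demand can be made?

Early-start (D@1, F@1, B@1, E@4, A@3, C@6) gives peak 10: h1:10  h2:10  h3:3  h4:6  h5:6  h6:5  h7:5  h8:5  h9:0  h10:0  h11:0  h12:0.
Shift F→4, B→6, E→8, C→10.
Schedule D@1, F@4, B@6, E@8, A@3, C@10: h1:2  h2:2  h3:3  h4:5  h5:5  h6:4  h7:4  h8:5  h9:5  h10:5  h11:5  h12:5 — peak 5.
Total counter-hours = 50 over 12 hours ⇒ peak ≥ ⌈50/12⌉ = 5, so 5 is optimal.

5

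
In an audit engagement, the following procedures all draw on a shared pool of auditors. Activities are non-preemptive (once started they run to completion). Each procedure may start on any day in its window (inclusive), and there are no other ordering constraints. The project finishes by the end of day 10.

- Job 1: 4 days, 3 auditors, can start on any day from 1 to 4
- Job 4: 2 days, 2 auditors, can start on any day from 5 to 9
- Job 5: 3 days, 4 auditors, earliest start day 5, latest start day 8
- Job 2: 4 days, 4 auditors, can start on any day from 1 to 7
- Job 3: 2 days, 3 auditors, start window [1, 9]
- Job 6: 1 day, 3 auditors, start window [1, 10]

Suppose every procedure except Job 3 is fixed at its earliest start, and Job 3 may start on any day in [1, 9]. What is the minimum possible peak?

10

Job 3@1: d1:13  d2:10  d3:7  d4:7  d5:6  d6:6  d7:4  d8:0  d9:0  d10:0 → peak 13
Job 3@2: d1:10  d2:10  d3:10  d4:7  d5:6  d6:6  d7:4  d8:0  d9:0  d10:0 → peak 10
Job 3@3: d1:10  d2:7  d3:10  d4:10  d5:6  d6:6  d7:4  d8:0  d9:0  d10:0 → peak 10
Job 3@4: d1:10  d2:7  d3:7  d4:10  d5:9  d6:6  d7:4  d8:0  d9:0  d10:0 → peak 10
Job 3@5: d1:10  d2:7  d3:7  d4:7  d5:9  d6:9  d7:4  d8:0  d9:0  d10:0 → peak 10
Job 3@6: d1:10  d2:7  d3:7  d4:7  d5:6  d6:9  d7:7  d8:0  d9:0  d10:0 → peak 10
Job 3@7: d1:10  d2:7  d3:7  d4:7  d5:6  d6:6  d7:7  d8:3  d9:0  d10:0 → peak 10
Job 3@8: d1:10  d2:7  d3:7  d4:7  d5:6  d6:6  d7:4  d8:3  d9:3  d10:0 → peak 10
Job 3@9: d1:10  d2:7  d3:7  d4:7  d5:6  d6:6  d7:4  d8:0  d9:3  d10:3 → peak 10
Best is Job 3@2, peak 10.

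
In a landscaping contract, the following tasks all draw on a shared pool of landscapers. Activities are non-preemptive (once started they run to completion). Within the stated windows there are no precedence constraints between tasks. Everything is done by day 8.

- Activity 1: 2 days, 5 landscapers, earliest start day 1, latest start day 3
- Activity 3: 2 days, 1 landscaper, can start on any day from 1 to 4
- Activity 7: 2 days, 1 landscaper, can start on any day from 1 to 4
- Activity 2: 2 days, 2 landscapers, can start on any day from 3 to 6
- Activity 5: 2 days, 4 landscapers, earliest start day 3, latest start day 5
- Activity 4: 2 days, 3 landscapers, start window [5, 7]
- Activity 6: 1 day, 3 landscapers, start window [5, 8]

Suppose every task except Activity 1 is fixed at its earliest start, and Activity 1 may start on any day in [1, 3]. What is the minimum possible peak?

7

Activity 1@1: d1:7  d2:7  d3:6  d4:6  d5:6  d6:3  d7:0  d8:0 → peak 7
Activity 1@2: d1:2  d2:7  d3:11  d4:6  d5:6  d6:3  d7:0  d8:0 → peak 11
Activity 1@3: d1:2  d2:2  d3:11  d4:11  d5:6  d6:3  d7:0  d8:0 → peak 11
Best is Activity 1@1, peak 7.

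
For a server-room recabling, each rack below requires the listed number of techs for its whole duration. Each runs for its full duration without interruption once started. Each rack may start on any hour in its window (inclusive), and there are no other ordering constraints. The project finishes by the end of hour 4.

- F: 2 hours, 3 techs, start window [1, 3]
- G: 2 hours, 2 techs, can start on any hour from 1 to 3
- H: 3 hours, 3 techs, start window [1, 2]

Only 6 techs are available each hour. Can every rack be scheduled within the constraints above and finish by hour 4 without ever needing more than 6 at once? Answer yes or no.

Schedule F@1, G@3, H@1: h1:6  h2:6  h3:5  h4:2 — peak 6 ≤ 6.

yes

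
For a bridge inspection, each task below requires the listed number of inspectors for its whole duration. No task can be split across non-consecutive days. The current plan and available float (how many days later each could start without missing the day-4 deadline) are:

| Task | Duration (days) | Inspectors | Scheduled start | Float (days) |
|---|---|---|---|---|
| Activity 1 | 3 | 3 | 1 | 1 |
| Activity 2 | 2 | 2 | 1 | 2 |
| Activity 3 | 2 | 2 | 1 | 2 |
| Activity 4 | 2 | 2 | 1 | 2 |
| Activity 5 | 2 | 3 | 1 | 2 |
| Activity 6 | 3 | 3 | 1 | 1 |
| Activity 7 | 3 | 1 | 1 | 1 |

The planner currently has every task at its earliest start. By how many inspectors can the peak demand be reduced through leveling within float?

Early-start peak: d1:16  d2:16  d3:7  d4:0 ⇒ 16.
Leveled (Activity 1@1, Activity 2@1, Activity 3@1, Activity 4@3, Activity 5@3, Activity 6@1, Activity 7@1): d1:11  d2:11  d3:12  d4:5 ⇒ 12.
Reduction 16 − 12 = 4.

4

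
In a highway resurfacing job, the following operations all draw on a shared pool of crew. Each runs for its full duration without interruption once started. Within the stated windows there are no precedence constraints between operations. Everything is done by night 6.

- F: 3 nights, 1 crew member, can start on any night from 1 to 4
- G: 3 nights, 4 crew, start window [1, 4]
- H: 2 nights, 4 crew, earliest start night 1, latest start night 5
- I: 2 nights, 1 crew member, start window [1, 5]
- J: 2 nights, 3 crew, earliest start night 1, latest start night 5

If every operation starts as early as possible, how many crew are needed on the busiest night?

13

Early-start schedule: F@1, G@1, H@1, I@1, J@1.
Load per night: night 1: 13, night 2: 13, night 3: 5, night 4: 0, night 5: 0, night 6: 0.
Peak is 13.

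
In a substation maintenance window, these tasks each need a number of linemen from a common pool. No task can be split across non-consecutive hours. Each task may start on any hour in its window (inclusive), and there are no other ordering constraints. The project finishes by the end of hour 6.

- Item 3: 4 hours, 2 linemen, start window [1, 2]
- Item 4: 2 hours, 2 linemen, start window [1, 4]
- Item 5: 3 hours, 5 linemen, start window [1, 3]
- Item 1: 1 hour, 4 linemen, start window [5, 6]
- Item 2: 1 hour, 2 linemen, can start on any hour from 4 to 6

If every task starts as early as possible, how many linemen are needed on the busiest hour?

9

Early-start schedule: Item 3@1, Item 4@1, Item 5@1, Item 1@5, Item 2@4.
Load per hour: hour 1: 9, hour 2: 9, hour 3: 7, hour 4: 4, hour 5: 4, hour 6: 0.
Peak is 9.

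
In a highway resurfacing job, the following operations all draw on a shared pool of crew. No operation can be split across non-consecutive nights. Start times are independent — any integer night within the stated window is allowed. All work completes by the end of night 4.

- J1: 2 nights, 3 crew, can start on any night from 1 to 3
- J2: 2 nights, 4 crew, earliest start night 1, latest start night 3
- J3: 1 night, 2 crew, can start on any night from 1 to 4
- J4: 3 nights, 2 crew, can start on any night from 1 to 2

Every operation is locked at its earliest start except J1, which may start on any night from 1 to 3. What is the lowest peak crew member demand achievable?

8

J1@1: n1:11  n2:9  n3:2  n4:0 → peak 11
J1@2: n1:8  n2:9  n3:5  n4:0 → peak 9
J1@3: n1:8  n2:6  n3:5  n4:3 → peak 8
Best is J1@3, peak 8.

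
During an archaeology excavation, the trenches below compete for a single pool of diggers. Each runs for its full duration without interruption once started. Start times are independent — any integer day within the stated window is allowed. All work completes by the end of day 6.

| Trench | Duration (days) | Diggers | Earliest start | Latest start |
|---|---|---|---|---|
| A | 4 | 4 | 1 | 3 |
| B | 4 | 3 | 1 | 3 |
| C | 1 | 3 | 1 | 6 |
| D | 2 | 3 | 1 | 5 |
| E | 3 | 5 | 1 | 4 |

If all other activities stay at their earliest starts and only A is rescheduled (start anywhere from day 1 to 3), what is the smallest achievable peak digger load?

A@1: d1:18  d2:15  d3:12  d4:7  d5:0  d6:0 → peak 18
A@2: d1:14  d2:15  d3:12  d4:7  d5:4  d6:0 → peak 15
A@3: d1:14  d2:11  d3:12  d4:7  d5:4  d6:4 → peak 14
Best is A@3, peak 14.

14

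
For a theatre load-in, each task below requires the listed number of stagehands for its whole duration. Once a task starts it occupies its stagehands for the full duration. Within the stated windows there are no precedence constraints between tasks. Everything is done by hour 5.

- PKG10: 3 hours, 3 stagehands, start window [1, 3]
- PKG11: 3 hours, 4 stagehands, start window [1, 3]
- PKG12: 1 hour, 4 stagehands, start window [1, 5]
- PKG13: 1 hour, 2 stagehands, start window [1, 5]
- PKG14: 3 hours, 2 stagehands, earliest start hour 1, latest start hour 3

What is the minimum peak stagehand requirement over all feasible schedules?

9

Early-start (PKG10@1, PKG11@1, PKG12@1, PKG13@1, PKG14@1) gives peak 15: h1:15  h2:9  h3:9  h4:0  h5:0.
Shift PKG12→4, PKG14→2.
Schedule PKG10@1, PKG11@1, PKG12@4, PKG13@1, PKG14@2: h1:9  h2:9  h3:9  h4:6  h5:0 — peak 9.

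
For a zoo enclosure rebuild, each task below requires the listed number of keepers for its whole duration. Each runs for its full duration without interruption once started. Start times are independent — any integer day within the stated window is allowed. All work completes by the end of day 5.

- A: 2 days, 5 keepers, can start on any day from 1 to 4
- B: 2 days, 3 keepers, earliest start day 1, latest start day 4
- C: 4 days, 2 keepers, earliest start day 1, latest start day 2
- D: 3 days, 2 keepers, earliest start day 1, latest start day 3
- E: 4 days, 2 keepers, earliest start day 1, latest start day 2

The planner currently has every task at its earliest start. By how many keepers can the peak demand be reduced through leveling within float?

Early-start peak: d1:14  d2:14  d3:6  d4:4  d5:0 ⇒ 14.
Leveled (A@1, B@3, C@1, D@3, E@1): d1:9  d2:9  d3:9  d4:9  d5:2 ⇒ 9.
Reduction 14 − 9 = 5.

5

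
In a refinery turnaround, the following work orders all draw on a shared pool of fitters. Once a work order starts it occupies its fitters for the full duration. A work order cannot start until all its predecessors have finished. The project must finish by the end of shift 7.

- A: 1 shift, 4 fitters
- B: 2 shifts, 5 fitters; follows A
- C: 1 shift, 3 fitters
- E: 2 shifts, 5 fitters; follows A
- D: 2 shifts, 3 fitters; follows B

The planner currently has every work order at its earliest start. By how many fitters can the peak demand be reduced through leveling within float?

Early-start peak: s1:7  s2:10  s3:10  s4:3  s5:3  s6:0  s7:0 ⇒ 10.
Leveled (A@1, B@2, C@4, E@6, D@4): s1:4  s2:5  s3:5  s4:6  s5:3  s6:5  s7:5 ⇒ 6.
Reduction 10 − 6 = 4.

4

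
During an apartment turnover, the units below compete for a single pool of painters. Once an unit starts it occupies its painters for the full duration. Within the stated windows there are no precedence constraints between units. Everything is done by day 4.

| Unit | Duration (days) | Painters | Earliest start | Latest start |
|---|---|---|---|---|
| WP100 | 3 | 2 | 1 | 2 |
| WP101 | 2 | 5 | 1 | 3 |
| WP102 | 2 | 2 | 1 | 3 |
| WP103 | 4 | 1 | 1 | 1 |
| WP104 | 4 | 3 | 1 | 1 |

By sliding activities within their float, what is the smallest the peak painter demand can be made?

11

Early-start (WP100@1, WP101@1, WP102@1, WP103@1, WP104@1) gives peak 13: d1:13  d2:13  d3:6  d4:4.
Shift WP102→3.
Schedule WP100@1, WP101@1, WP102@3, WP103@1, WP104@1: d1:11  d2:11  d3:8  d4:6 — peak 11.
No arrangement of the 18 feasible schedules does better.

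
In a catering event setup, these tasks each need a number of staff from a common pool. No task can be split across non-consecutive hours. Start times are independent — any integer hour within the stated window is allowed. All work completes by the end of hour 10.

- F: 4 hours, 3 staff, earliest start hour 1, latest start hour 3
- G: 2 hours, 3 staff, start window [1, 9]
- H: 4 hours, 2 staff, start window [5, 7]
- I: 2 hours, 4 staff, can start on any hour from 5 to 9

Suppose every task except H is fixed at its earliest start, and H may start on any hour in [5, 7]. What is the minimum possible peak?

6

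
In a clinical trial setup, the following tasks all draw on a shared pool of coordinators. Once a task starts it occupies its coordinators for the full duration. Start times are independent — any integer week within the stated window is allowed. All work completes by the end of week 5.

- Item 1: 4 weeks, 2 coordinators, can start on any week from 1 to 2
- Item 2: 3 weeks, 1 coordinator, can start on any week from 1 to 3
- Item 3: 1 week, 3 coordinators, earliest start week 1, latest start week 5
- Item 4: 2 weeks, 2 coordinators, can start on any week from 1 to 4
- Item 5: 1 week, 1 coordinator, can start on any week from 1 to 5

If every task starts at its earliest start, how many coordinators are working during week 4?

2

At early start, week 4 has: Item 1.
Demand: 2 = 2.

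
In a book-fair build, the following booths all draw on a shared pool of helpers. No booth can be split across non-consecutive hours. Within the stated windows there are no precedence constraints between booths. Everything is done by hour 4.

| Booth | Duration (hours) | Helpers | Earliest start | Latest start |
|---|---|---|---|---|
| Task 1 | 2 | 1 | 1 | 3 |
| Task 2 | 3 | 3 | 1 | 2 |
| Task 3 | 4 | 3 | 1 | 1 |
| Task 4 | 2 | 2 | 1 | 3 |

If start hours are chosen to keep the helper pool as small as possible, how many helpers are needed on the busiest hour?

8

Early-start (Task 1@1, Task 2@1, Task 3@1, Task 4@1) gives peak 9: h1:9  h2:9  h3:6  h4:3.
Shift Task 4→3.
Schedule Task 1@1, Task 2@1, Task 3@1, Task 4@3: h1:7  h2:7  h3:8  h4:5 — peak 8.
No arrangement of the 18 feasible schedules does better.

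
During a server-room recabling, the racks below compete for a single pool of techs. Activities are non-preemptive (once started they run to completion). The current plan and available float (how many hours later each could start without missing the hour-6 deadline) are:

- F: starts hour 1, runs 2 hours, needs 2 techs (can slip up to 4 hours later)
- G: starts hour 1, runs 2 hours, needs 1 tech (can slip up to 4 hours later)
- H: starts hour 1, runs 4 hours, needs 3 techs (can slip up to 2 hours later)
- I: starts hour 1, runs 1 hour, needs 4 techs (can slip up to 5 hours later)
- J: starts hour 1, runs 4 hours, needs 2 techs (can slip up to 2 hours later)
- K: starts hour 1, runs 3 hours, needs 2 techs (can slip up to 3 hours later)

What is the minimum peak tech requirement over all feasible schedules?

Early-start (F@1, G@1, H@1, I@1, J@1, K@1) gives peak 14: h1:14  h2:10  h3:7  h4:5  h5:0  h6:0.
Shift I→6, J→3, K→3.
Schedule F@1, G@1, H@1, I@6, J@3, K@3: h1:6  h2:6  h3:7  h4:7  h5:4  h6:6 — peak 7.

7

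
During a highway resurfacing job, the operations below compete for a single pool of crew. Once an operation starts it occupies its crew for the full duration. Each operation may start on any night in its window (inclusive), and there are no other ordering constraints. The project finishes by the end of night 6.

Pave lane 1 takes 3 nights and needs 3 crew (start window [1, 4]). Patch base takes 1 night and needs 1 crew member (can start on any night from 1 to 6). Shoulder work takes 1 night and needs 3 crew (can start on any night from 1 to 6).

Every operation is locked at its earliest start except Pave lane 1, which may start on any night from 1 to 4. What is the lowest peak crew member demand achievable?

4

Pave lane 1@1: n1:7  n2:3  n3:3  n4:0  n5:0  n6:0 → peak 7
Pave lane 1@2: n1:4  n2:3  n3:3  n4:3  n5:0  n6:0 → peak 4
Pave lane 1@3: n1:4  n2:0  n3:3  n4:3  n5:3  n6:0 → peak 4
Pave lane 1@4: n1:4  n2:0  n3:0  n4:3  n5:3  n6:3 → peak 4
Best is Pave lane 1@2, peak 4.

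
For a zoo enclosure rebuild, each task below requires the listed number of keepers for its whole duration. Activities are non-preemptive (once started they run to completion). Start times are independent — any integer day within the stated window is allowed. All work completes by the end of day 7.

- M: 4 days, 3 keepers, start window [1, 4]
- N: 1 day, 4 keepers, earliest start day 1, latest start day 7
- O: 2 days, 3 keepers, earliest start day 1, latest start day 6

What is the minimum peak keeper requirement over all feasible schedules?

4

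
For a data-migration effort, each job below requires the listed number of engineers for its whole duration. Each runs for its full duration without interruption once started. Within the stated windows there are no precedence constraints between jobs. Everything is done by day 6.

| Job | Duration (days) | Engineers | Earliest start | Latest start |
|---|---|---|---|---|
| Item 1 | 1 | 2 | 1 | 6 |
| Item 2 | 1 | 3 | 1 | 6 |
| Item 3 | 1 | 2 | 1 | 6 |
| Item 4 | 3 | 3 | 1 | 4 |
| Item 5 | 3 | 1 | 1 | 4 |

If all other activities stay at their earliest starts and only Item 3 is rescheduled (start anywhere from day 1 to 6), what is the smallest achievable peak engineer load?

Item 3@1: d1:11  d2:4  d3:4  d4:0  d5:0  d6:0 → peak 11
Item 3@2: d1:9  d2:6  d3:4  d4:0  d5:0  d6:0 → peak 9
Item 3@3: d1:9  d2:4  d3:6  d4:0  d5:0  d6:0 → peak 9
Item 3@4: d1:9  d2:4  d3:4  d4:2  d5:0  d6:0 → peak 9
Item 3@5: d1:9  d2:4  d3:4  d4:0  d5:2  d6:0 → peak 9
Item 3@6: d1:9  d2:4  d3:4  d4:0  d5:0  d6:2 → peak 9
Best is Item 3@2, peak 9.

9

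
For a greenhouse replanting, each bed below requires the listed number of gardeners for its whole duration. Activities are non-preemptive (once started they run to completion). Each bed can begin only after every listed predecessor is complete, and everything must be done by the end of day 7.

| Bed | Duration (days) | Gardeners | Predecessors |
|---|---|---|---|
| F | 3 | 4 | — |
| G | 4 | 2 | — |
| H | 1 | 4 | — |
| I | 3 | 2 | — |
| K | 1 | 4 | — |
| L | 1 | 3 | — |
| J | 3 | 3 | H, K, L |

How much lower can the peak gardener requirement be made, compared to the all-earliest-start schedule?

11

Early-start peak: d1:19  d2:11  d3:11  d4:5  d5:0  d6:0  d7:0 ⇒ 19.
Leveled (F@1, G@3, H@1, I@3, K@2, L@4, J@5): d1:8  d2:8  d3:8  d4:7  d5:7  d6:5  d7:3 ⇒ 8.
Reduction 19 − 8 = 11.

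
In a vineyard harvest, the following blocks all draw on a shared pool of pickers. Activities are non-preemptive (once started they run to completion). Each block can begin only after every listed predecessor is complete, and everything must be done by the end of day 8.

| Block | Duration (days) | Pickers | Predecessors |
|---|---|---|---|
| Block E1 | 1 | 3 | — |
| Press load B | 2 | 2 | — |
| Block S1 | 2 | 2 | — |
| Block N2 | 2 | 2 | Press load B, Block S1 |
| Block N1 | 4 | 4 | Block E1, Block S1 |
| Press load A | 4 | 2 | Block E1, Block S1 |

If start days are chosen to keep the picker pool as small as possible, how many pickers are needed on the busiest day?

6

Early-start (Block E1@1, Press load B@1, Block S1@1, Block N2@3, Block N1@3, Press load A@3) gives peak 8: d1:7  d2:4  d3:8  d4:8  d5:6  d6:6  d7:0  d8:0.
Shift Press load B→2, Block N2→7, Press load A→4.
Schedule Block E1@1, Press load B@2, Block S1@1, Block N2@7, Block N1@3, Press load A@4: d1:5  d2:4  d3:6  d4:6  d5:6  d6:6  d7:4  d8:2 — peak 6.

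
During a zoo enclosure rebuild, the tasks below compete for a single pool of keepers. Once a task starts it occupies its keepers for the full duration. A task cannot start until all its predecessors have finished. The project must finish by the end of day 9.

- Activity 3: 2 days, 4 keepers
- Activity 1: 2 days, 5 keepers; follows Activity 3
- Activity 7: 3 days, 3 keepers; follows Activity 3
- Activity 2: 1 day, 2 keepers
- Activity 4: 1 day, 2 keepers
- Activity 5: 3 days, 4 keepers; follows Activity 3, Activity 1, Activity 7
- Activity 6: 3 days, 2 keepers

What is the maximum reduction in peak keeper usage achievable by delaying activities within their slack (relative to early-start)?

2

Early-start peak: d1:10  d2:6  d3:10  d4:8  d5:3  d6:4  d7:4  d8:4  d9:0 ⇒ 10.
Leveled (Activity 3@1, Activity 1@3, Activity 7@3, Activity 2@1, Activity 4@1, Activity 5@6, Activity 6@5): d1:8  d2:4  d3:8  d4:8  d5:5  d6:6  d7:6  d8:4  d9:0 ⇒ 8.
Reduction 10 − 8 = 2.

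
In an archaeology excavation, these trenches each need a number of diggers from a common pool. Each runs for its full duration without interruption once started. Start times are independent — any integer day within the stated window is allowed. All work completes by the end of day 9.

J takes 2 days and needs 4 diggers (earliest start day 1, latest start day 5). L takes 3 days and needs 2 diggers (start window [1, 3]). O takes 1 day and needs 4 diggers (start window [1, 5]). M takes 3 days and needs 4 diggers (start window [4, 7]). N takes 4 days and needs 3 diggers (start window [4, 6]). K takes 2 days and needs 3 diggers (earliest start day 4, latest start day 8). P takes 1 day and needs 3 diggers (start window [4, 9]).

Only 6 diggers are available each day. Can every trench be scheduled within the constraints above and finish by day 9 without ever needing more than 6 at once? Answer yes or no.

no

The minimum achievable peak is 7; 6 < 7, so no feasible schedule stays within the cap.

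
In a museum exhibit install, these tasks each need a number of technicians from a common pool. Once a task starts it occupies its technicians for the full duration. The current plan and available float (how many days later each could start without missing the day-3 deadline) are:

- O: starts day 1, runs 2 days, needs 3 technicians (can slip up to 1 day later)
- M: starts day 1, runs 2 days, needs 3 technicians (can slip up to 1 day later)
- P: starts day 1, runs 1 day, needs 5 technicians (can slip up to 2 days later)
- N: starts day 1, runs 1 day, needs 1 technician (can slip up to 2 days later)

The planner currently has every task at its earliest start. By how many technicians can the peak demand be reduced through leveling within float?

6

Early-start peak: d1:12  d2:6  d3:0 ⇒ 12.
Leveled (O@1, M@1, P@3, N@3): d1:6  d2:6  d3:6 ⇒ 6.
Reduction 12 − 6 = 6.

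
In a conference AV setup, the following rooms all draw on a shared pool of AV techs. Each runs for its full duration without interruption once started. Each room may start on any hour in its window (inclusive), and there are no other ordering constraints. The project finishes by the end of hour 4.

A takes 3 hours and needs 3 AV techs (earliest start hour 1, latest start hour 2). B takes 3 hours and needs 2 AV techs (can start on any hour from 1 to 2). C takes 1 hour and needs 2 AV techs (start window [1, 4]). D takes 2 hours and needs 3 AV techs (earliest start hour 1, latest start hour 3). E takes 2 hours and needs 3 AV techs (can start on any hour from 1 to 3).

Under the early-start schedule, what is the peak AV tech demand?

13

Early-start schedule: A@1, B@1, C@1, D@1, E@1.
Load per hour: hour 1: 13, hour 2: 11, hour 3: 5, hour 4: 0.
Peak is 13.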